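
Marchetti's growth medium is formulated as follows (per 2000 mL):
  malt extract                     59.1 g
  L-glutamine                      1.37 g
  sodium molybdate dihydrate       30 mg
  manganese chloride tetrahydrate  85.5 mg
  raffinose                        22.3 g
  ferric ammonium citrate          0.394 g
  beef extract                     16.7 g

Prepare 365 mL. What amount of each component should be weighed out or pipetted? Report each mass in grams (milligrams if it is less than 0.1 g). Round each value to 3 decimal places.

malt extract 10.786 g; L-glutamine 0.250 g; sodium molybdate dihydrate 5.475 mg; manganese chloride tetrahydrate 15.604 mg; raffinose 4.070 g; ferric ammonium citrate 71.905 mg; beef extract 3.048 g

Scale factor = 365 mL / 2000 mL = 0.1825.
malt extract: 59.1 g × (365 mL / 2000 mL) = 10.786 g
L-glutamine: 1.37 g × (365 mL / 2000 mL) = 0.250 g
sodium molybdate dihydrate: 30 mg × (365 mL / 2000 mL) = 5.475 mg
manganese chloride tetrahydrate: 85.5 mg × (365 mL / 2000 mL) = 15.604 mg
raffinose: 22.3 g × (365 mL / 2000 mL) = 4.070 g
ferric ammonium citrate: 0.394 g × (365 mL / 2000 mL) = 0.071905 g = 71.905 mg
beef extract: 16.7 g × (365 mL / 2000 mL) = 3.048 g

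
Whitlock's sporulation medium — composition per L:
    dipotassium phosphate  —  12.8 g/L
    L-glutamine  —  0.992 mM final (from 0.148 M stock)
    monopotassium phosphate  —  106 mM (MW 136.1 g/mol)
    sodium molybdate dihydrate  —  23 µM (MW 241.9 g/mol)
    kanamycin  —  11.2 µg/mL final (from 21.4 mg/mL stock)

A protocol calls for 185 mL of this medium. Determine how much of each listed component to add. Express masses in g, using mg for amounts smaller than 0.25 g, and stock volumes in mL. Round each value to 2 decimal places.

Scale factor relative to 1 L: 0.185.
dipotassium phosphate: 12.8 g/L × 0.185 L = 2.37 g
L-glutamine: C1V1 = C2V2 → 0.992 mM × 185 mL ÷ 148 mM = 1.24 mL
monopotassium phosphate: 106 mmol/L × 136.1 g/mol × 0.185 L ÷ 1000 = 2.67 g
sodium molybdate dihydrate: 23 µmol/L × 241.9 g/mol × 0.185 L ÷ 1000 = 1.03 mg
kanamycin: V = C2·V2/C1 = 11.2 µg/mL × 185 mL ÷ 21400 µg/mL = 0.10 mL

dipotassium phosphate 2.37 g; L-glutamine 1.24 mL; monopotassium phosphate 2.67 g; sodium molybdate dihydrate 1.03 mg; kanamycin 0.10 mL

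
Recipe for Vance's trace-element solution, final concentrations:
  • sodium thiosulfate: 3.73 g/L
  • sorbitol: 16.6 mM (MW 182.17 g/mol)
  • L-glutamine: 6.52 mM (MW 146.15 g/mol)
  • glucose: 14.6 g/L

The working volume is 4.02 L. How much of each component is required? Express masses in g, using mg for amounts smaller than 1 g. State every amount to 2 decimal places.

sodium thiosulfate 14.99 g; sorbitol 12.16 g; L-glutamine 3.83 g; glucose 58.69 g

Scale factor relative to 1 L: 4.02.
sodium thiosulfate: 3.73 g/L × 4.02 L = 14.99 g
sorbitol: 16.6 mmol/L × 182.17 g/mol × 4.02 L ÷ 1000 = 12.16 g
L-glutamine: 6.52 mmol/L × 146.15 g/mol × 4.02 L ÷ 1000 = 3.83 g
glucose: 14.6 g/L × 4.02 L = 58.69 g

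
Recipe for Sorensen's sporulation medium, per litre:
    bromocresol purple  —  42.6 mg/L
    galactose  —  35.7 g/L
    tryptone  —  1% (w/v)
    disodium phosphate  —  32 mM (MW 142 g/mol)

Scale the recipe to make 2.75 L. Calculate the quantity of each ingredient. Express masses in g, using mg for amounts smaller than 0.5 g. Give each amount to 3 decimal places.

Working volume: 2.75 L.
bromocresol purple: 42.6 mg/L × 2.75 L = 117.150 mg
galactose: 35.7 g/L × 2.75 L = 98.175 g
tryptone: 1 g per 100 mL × 2750 mL ÷ 100 = 27.500 g
disodium phosphate: 32 mmol/L × 142 g/mol × 2.75 L ÷ 1000 = 12.496 g

bromocresol purple 117.150 mg; galactose 98.175 g; tryptone 27.500 g; disodium phosphate 12.496 g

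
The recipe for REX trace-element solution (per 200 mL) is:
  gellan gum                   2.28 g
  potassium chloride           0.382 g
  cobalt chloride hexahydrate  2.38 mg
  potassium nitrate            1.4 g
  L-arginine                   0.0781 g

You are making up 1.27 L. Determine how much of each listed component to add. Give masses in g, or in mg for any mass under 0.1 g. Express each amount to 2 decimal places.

Ratio of target to recipe volume: 1270 / 200 = 6.35.
gellan gum: 2.28 g × (1270 mL / 200 mL) = 14.48 g
potassium chloride: 0.382 g × (1270 mL / 200 mL) = 2.43 g
cobalt chloride hexahydrate: 2.38 mg × (1270 mL / 200 mL) = 15.11 mg
potassium nitrate: 1.4 g × (1270 mL / 200 mL) = 8.89 g
L-arginine: 0.0781 g × (1270 mL / 200 mL) = 0.50 g

gellan gum 14.48 g; potassium chloride 2.43 g; cobalt chloride hexahydrate 15.11 mg; potassium nitrate 8.89 g; L-arginine 0.50 g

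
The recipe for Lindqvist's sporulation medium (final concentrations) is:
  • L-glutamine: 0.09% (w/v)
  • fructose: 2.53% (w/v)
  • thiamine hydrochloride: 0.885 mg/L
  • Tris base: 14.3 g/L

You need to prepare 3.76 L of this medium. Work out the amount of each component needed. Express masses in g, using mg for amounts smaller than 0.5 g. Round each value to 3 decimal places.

Working volume: 3.76 L.
L-glutamine: 0.09 g per 100 mL × 3760 mL ÷ 100 = 3.384 g
fructose: 2.53 g per 100 mL × 3760 mL ÷ 100 = 95.128 g
thiamine hydrochloride: 0.885 mg/L × 3.76 L = 3.328 mg
Tris base: 14.3 g/L × 3.76 L = 53.768 g

L-glutamine 3.384 g; fructose 95.128 g; thiamine hydrochloride 3.328 mg; Tris base 53.768 g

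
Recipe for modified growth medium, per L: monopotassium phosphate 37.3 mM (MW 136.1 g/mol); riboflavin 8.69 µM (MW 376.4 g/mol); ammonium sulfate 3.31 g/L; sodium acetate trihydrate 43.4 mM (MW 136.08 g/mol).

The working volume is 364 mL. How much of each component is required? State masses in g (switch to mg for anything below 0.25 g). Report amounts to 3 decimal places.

Working volume: 364 mL = 0.364 L.
monopotassium phosphate: 37.3 mmol/L × 136.1 g/mol × 0.364 L ÷ 1000 = 1.848 g
riboflavin: 8.69 µmol/L × 376.4 g/mol × 0.364 L ÷ 1000 = 1.191 mg
ammonium sulfate: 3.31 g/L × 0.364 L = 1.205 g
sodium acetate trihydrate: 43.4 mmol/L × 136.08 g/mol × 0.364 L ÷ 1000 = 2.150 g

monopotassium phosphate 1.848 g; riboflavin 1.191 mg; ammonium sulfate 1.205 g; sodium acetate trihydrate 2.150 g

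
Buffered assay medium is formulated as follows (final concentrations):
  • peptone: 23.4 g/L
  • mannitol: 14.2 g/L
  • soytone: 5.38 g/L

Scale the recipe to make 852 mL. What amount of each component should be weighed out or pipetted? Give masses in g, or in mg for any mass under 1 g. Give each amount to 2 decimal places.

peptone 19.94 g; mannitol 12.10 g; soytone 4.58 g

Target volume = 852 mL = 0.852 L.
peptone: 23.4 g/L × 0.852 L = 19.94 g
mannitol: 14.2 g/L × 0.852 L = 12.10 g
soytone: 5.38 g/L × 0.852 L = 4.58 g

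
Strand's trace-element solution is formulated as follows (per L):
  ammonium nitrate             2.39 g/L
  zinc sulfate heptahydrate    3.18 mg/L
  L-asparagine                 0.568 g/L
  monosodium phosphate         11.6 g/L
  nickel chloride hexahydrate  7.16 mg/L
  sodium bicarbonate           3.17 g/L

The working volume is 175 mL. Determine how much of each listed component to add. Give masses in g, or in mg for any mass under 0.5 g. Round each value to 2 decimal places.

ammonium nitrate 418.25 mg; zinc sulfate heptahydrate 0.56 mg; L-asparagine 99.40 mg; monosodium phosphate 2.03 g; nickel chloride hexahydrate 1.25 mg; sodium bicarbonate 0.55 g

Working volume: 175 mL = 0.175 L.
ammonium nitrate: 2.39 g/L × 0.175 L = 0.41825 g = 418.25 mg
zinc sulfate heptahydrate: 3.18 mg/L × 0.175 L = 0.56 mg
L-asparagine: 0.568 g/L × 0.175 L = 0.0994 g = 99.40 mg
monosodium phosphate: 11.6 g/L × 0.175 L = 2.03 g
nickel chloride hexahydrate: 7.16 mg/L × 0.175 L = 1.25 mg
sodium bicarbonate: 3.17 g/L × 0.175 L = 0.55 g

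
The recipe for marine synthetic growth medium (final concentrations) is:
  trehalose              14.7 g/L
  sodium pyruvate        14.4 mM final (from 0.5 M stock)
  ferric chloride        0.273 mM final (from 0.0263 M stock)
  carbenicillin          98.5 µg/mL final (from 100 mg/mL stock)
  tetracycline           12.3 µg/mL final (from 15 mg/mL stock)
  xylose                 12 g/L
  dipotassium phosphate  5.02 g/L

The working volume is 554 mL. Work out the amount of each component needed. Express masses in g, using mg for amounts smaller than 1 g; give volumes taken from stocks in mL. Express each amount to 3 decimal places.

Scale factor relative to 1 L: 0.554.
trehalose: 14.7 g/L × 0.554 L = 8.144 g
sodium pyruvate: V = C2·V2/C1 = 14.4 mM × 554 mL ÷ 500 mM = 15.955 mL
ferric chloride: C1V1 = C2V2 → 0.273 mM × 554 mL ÷ 26.3 mM = 5.751 mL
carbenicillin: dilute stock: 98.5 µg/mL × 554 mL ÷ 100000 µg/mL = 0.546 mL
tetracycline: C1V1 = C2V2 → 12.3 µg/mL × 554 mL ÷ 15000 µg/mL = 0.454 mL
xylose: 12 g/L × 0.554 L = 6.648 g
dipotassium phosphate: 5.02 g/L × 0.554 L = 2.781 g

trehalose 8.144 g; sodium pyruvate 15.955 mL; ferric chloride 5.751 mL; carbenicillin 0.546 mL; tetracycline 0.454 mL; xylose 6.648 g; dipotassium phosphate 2.781 g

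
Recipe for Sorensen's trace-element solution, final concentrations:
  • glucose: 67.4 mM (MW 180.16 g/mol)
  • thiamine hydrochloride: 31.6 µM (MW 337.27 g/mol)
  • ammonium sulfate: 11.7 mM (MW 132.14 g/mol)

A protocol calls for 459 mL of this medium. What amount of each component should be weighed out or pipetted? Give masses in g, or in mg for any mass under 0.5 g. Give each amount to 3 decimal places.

Target volume = 459 mL = 0.459 L.
glucose: 67.4 mmol/L × 180.16 g/mol × 0.459 L ÷ 1000 = 5.574 g
thiamine hydrochloride: 31.6 µmol/L × 337.27 g/mol × 0.459 L ÷ 1000 = 4.892 mg
ammonium sulfate: 11.7 mmol/L × 132.14 g/mol × 0.459 L ÷ 1000 = 0.710 g

glucose 5.574 g; thiamine hydrochloride 4.892 mg; ammonium sulfate 0.710 g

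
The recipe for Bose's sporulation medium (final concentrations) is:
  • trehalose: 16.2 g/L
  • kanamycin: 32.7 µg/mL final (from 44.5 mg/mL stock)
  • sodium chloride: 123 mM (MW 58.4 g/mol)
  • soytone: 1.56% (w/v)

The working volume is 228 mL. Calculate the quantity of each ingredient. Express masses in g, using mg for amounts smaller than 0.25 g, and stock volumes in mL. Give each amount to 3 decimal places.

trehalose 3.694 g; kanamycin 0.168 mL; sodium chloride 1.638 g; soytone 3.557 g

Scale factor relative to 1 L: 0.228.
trehalose: 16.2 g/L × 0.228 L = 3.694 g
kanamycin: V = C2·V2/C1 = 32.7 µg/mL × 228 mL ÷ 44500 µg/mL = 0.168 mL
sodium chloride: 123 mmol/L × 58.4 g/mol × 0.228 L ÷ 1000 = 1.638 g
soytone: 1.56 g per 100 mL × 228 mL ÷ 100 = 3.557 g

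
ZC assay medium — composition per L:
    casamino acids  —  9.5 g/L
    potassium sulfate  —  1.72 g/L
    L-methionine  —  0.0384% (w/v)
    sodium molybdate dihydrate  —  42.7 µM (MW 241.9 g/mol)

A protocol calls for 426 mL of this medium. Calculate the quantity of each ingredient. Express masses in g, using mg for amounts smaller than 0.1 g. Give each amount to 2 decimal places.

casamino acids 4.05 g; potassium sulfate 0.73 g; L-methionine 0.16 g; sodium molybdate dihydrate 4.40 mg

Target volume = 426 mL = 0.426 L.
casamino acids: 9.5 g/L × 0.426 L = 4.05 g
potassium sulfate: 1.72 g/L × 0.426 L = 0.73 g
L-methionine: 0.0384% w/v = 0.384 g/L → 0.384 × 0.426 L = 0.16 g
sodium molybdate dihydrate: 42.7 µmol/L × 241.9 g/mol × 0.426 L ÷ 1000 = 4.40 mg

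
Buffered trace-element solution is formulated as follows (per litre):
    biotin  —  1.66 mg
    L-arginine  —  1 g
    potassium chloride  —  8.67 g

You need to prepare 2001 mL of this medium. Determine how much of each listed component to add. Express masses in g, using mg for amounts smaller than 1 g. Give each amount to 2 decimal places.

Ratio of target to recipe volume: 2001 / 1000 = 2.001.
biotin: 1.66 mg × (2001 mL / 1000 mL) = 3.32 mg
L-arginine: 1 g × (2001 mL / 1000 mL) = 2.00 g
potassium chloride: 8.67 g × (2001 mL / 1000 mL) = 17.35 g

biotin 3.32 mg; L-arginine 2.00 g; potassium chloride 17.35 g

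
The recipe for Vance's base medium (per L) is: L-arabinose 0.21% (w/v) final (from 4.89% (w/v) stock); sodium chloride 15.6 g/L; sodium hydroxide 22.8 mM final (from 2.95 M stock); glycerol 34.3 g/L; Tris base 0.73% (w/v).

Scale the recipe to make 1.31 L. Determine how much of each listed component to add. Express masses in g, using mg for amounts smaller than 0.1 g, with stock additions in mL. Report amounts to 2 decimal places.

L-arabinose 56.26 mL; sodium chloride 20.44 g; sodium hydroxide 10.12 mL; glycerol 44.93 g; Tris base 9.56 g

Working volume: 1.31 L.
L-arabinose: V = C2·V2/C1 = 0.21% ÷ 4.89% × 1310 mL = 56.26 mL
sodium chloride: 15.6 g/L × 1.31 L = 20.44 g
sodium hydroxide: V = C2·V2/C1 = 22.8 mM × 1310 mL ÷ 2950 mM = 10.12 mL
glycerol: 34.3 g/L × 1.31 L = 44.93 g
Tris base: 0.73 g per 100 mL × 1310 mL ÷ 100 = 9.56 g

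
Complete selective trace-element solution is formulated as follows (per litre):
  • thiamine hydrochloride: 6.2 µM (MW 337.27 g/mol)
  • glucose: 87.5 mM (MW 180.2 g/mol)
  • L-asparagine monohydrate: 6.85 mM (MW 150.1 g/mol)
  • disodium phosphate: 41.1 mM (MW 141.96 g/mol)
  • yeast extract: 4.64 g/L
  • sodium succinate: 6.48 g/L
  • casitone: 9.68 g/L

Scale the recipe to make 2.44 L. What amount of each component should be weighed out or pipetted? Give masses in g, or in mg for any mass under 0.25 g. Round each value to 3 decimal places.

thiamine hydrochloride 5.102 mg; glucose 38.473 g; L-asparagine monohydrate 2.509 g; disodium phosphate 14.236 g; yeast extract 11.322 g; sodium succinate 15.811 g; casitone 23.619 g

Working volume: 2.44 L.
thiamine hydrochloride: 6.2 µmol/L × 337.27 g/mol × 2.44 L ÷ 1000 = 5.102 mg
glucose: 87.5 mmol/L × 180.2 g/mol × 2.44 L ÷ 1000 = 38.473 g
L-asparagine monohydrate: 6.85 mmol/L × 150.1 g/mol × 2.44 L ÷ 1000 = 2.509 g
disodium phosphate: 41.1 mmol/L × 141.96 g/mol × 2.44 L ÷ 1000 = 14.236 g
yeast extract: 4.64 g/L × 2.44 L = 11.322 g
sodium succinate: 6.48 g/L × 2.44 L = 15.811 g
casitone: 9.68 g/L × 2.44 L = 23.619 g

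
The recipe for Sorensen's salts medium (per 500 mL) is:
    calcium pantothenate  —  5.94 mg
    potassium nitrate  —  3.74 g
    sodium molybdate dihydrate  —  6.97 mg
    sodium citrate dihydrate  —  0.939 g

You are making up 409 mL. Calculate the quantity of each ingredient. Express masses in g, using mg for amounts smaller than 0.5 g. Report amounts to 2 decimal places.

Ratio of target to recipe volume: 409 / 500 = 0.818.
calcium pantothenate: 5.94 mg × (409 mL / 500 mL) = 4.86 mg
potassium nitrate: 3.74 g × (409 mL / 500 mL) = 3.06 g
sodium molybdate dihydrate: 6.97 mg × (409 mL / 500 mL) = 5.70 mg
sodium citrate dihydrate: 0.939 g × (409 mL / 500 mL) = 0.77 g

calcium pantothenate 4.86 mg; potassium nitrate 3.06 g; sodium molybdate dihydrate 5.70 mg; sodium citrate dihydrate 0.77 g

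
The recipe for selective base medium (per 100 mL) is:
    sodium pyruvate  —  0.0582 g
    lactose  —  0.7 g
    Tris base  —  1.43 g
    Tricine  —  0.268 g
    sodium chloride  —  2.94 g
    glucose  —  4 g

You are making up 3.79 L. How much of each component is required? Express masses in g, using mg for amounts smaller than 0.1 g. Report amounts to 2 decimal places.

sodium pyruvate 2.21 g; lactose 26.53 g; Tris base 54.20 g; Tricine 10.16 g; sodium chloride 111.43 g; glucose 151.60 g

Scale factor = 3790 mL / 100 mL = 37.9.
sodium pyruvate: 0.0582 g × (3790 mL / 100 mL) = 2.21 g
lactose: 0.7 g × (3790 mL / 100 mL) = 26.53 g
Tris base: 1.43 g × (3790 mL / 100 mL) = 54.20 g
Tricine: 0.268 g × (3790 mL / 100 mL) = 10.16 g
sodium chloride: 2.94 g × (3790 mL / 100 mL) = 111.43 g
glucose: 4 g × (3790 mL / 100 mL) = 151.60 g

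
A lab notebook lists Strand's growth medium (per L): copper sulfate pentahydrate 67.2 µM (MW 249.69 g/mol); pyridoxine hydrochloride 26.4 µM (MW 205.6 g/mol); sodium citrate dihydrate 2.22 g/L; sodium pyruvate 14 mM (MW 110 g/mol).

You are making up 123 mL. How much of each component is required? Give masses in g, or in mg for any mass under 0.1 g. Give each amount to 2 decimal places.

copper sulfate pentahydrate 2.06 mg; pyridoxine hydrochloride 0.67 mg; sodium citrate dihydrate 0.27 g; sodium pyruvate 0.19 g

Scale factor relative to 1 L: 0.123.
copper sulfate pentahydrate: 67.2 µmol/L × 249.69 g/mol × 0.123 L ÷ 1000 = 2.06 mg
pyridoxine hydrochloride: 26.4 µmol/L × 205.6 g/mol × 0.123 L ÷ 1000 = 0.67 mg
sodium citrate dihydrate: 2.22 g/L × 0.123 L = 0.27 g
sodium pyruvate: 14 mmol/L × 110 g/mol × 0.123 L ÷ 1000 = 0.19 g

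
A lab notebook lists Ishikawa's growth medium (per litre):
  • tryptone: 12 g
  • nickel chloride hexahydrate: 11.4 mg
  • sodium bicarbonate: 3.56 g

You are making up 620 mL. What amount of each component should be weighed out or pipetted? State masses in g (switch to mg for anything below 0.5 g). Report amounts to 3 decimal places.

tryptone 7.440 g; nickel chloride hexahydrate 7.068 mg; sodium bicarbonate 2.207 g

Ratio of target to recipe volume: 620 / 1000 = 0.62.
tryptone: 12 g × (620 mL / 1000 mL) = 7.440 g
nickel chloride hexahydrate: 11.4 mg × (620 mL / 1000 mL) = 7.068 mg
sodium bicarbonate: 3.56 g × (620 mL / 1000 mL) = 2.207 g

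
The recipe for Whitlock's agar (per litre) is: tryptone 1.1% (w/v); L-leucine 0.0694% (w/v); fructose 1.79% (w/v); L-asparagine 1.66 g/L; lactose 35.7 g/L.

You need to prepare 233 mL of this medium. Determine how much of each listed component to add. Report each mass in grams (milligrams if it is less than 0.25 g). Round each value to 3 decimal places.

Target volume = 233 mL = 0.233 L.
tryptone: 1.1% w/v = 11 g/L → 11 × 0.233 L = 2.563 g
L-leucine: 0.0694 g per 100 mL × 233 mL ÷ 100 = 0.161702 g = 161.702 mg
fructose: 1.79% w/v = 17.9 g/L → 17.9 × 0.233 L = 4.171 g
L-asparagine: 1.66 g/L × 0.233 L = 0.387 g
lactose: 35.7 g/L × 0.233 L = 8.318 g

tryptone 2.563 g; L-leucine 161.702 mg; fructose 4.171 g; L-asparagine 0.387 g; lactose 8.318 g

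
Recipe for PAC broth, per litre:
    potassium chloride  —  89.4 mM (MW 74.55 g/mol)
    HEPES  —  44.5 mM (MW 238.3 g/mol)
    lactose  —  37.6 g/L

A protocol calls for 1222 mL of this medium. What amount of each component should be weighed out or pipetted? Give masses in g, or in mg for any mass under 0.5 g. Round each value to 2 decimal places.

potassium chloride 8.14 g; HEPES 12.96 g; lactose 45.95 g

Working volume: 1222 mL = 1.222 L.
potassium chloride: 89.4 mmol/L × 74.55 g/mol × 1.222 L ÷ 1000 = 8.14 g
HEPES: 44.5 mmol/L × 238.3 g/mol × 1.222 L ÷ 1000 = 12.96 g
lactose: 37.6 g/L × 1.222 L = 45.95 g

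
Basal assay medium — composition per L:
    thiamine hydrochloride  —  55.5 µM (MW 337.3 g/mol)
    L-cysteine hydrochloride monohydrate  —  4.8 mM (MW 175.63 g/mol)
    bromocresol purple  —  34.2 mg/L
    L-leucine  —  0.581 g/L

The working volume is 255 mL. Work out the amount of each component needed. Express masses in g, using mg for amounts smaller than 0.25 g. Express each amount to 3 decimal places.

Target volume = 255 mL = 0.255 L.
thiamine hydrochloride: 55.5 µmol/L × 337.3 g/mol × 0.255 L ÷ 1000 = 4.774 mg
L-cysteine hydrochloride monohydrate: 4.8 mmol/L × 175.63 mg/mmol × 0.255 L = 214.971 mg
bromocresol purple: 34.2 mg/L × 0.255 L = 8.721 mg
L-leucine: 0.581 g/L × 0.255 L = 0.148155 g = 148.155 mg

thiamine hydrochloride 4.774 mg; L-cysteine hydrochloride monohydrate 214.971 mg; bromocresol purple 8.721 mg; L-leucine 148.155 mg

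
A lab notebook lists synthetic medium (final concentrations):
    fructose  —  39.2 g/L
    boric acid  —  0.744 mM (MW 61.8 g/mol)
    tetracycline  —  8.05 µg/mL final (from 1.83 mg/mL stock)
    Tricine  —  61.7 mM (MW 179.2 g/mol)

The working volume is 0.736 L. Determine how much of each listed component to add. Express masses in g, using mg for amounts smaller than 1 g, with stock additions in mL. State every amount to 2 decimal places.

Working volume: 0.736 L.
fructose: 39.2 g/L × 0.736 L = 28.85 g
boric acid: 0.744 mmol/L × 61.8 mg/mmol × 0.736 L = 33.84 mg
tetracycline: V = C2·V2/C1 = 8.05 µg/mL × 736 mL ÷ 1830 µg/mL = 3.24 mL
Tricine: 61.7 mmol/L × 179.2 g/mol × 0.736 L ÷ 1000 = 8.14 g

fructose 28.85 g; boric acid 33.84 mg; tetracycline 3.24 mL; Tricine 8.14 g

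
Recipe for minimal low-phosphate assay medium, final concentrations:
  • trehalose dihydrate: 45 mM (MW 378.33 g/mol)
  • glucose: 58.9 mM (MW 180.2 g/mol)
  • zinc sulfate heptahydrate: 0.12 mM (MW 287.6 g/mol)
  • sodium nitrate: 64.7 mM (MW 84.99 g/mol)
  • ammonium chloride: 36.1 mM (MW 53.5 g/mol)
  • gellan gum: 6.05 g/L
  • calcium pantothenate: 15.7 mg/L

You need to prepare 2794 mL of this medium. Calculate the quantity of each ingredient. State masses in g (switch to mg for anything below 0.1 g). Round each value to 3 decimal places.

Scale factor relative to 1 L: 2.794.
trehalose dihydrate: 45 mmol/L × 378.33 g/mol × 2.794 L ÷ 1000 = 47.567 g
glucose: 58.9 mmol/L × 180.2 g/mol × 2.794 L ÷ 1000 = 29.655 g
zinc sulfate heptahydrate: 0.12 mmol/L × 287.6 mg/mmol × 2.794 L = 96.427 mg
sodium nitrate: 64.7 mmol/L × 84.99 g/mol × 2.794 L ÷ 1000 = 15.364 g
ammonium chloride: 36.1 mmol/L × 53.5 g/mol × 2.794 L ÷ 1000 = 5.396 g
gellan gum: 6.05 g/L × 2.794 L = 16.904 g
calcium pantothenate: 15.7 mg/L × 2.794 L = 43.866 mg

trehalose dihydrate 47.567 g; glucose 29.655 g; zinc sulfate heptahydrate 96.427 mg; sodium nitrate 15.364 g; ammonium chloride 5.396 g; gellan gum 16.904 g; calcium pantothenate 43.866 mg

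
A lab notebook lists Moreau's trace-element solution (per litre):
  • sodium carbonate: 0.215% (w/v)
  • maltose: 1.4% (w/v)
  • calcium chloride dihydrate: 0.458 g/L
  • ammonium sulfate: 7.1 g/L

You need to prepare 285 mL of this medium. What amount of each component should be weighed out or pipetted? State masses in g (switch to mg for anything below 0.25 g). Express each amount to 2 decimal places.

Target volume = 285 mL = 0.285 L.
sodium carbonate: 0.215 g per 100 mL × 285 mL ÷ 100 = 0.61 g
maltose: 1.4 g per 100 mL × 285 mL ÷ 100 = 3.99 g
calcium chloride dihydrate: 0.458 g/L × 0.285 L = 0.13053 g = 130.53 mg
ammonium sulfate: 7.1 g/L × 0.285 L = 2.02 g

sodium carbonate 0.61 g; maltose 3.99 g; calcium chloride dihydrate 130.53 mg; ammonium sulfate 2.02 g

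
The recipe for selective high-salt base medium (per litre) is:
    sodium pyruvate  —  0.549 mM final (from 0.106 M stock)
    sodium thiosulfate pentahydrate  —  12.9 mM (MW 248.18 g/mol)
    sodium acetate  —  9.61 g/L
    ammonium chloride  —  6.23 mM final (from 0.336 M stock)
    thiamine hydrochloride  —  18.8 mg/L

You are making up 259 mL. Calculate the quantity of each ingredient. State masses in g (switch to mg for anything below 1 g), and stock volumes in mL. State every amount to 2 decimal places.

Scale factor relative to 1 L: 0.259.
sodium pyruvate: V = C2·V2/C1 = 0.549 mM × 259 mL ÷ 106 mM = 1.34 mL
sodium thiosulfate pentahydrate: 12.9 mmol/L × 248.18 mg/mmol × 0.259 L = 829.19 mg
sodium acetate: 9.61 g/L × 0.259 L = 2.49 g
ammonium chloride: dilute stock: 6.23 mM × 259 mL ÷ 336 mM = 4.80 mL
thiamine hydrochloride: 18.8 mg/L × 0.259 L = 4.87 mg

sodium pyruvate 1.34 mL; sodium thiosulfate pentahydrate 829.19 mg; sodium acetate 2.49 g; ammonium chloride 4.80 mL; thiamine hydrochloride 4.87 mg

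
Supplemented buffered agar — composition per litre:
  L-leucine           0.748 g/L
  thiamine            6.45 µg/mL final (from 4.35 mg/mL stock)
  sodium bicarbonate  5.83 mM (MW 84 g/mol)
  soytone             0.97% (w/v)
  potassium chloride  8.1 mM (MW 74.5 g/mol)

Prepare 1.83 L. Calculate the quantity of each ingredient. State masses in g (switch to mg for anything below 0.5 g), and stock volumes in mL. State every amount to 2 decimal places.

Scale factor relative to 1 L: 1.83.
L-leucine: 0.748 g/L × 1.83 L = 1.37 g
thiamine: V = C2·V2/C1 = 6.45 µg/mL × 1830 mL ÷ 4350 µg/mL = 2.71 mL
sodium bicarbonate: 5.83 mmol/L × 84 g/mol × 1.83 L ÷ 1000 = 0.90 g
soytone: 0.97 g per 100 mL × 1830 mL ÷ 100 = 17.75 g
potassium chloride: 8.1 mmol/L × 74.5 g/mol × 1.83 L ÷ 1000 = 1.10 g

L-leucine 1.37 g; thiamine 2.71 mL; sodium bicarbonate 0.90 g; soytone 17.75 g; potassium chloride 1.10 g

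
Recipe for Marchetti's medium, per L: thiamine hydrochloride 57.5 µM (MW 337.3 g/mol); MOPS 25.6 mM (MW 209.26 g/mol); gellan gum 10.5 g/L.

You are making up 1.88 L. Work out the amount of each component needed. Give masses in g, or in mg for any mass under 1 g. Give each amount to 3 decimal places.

Scale factor relative to 1 L: 1.88.
thiamine hydrochloride: 57.5 µmol/L × 337.3 g/mol × 1.88 L ÷ 1000 = 36.462 mg
MOPS: 25.6 mmol/L × 209.26 g/mol × 1.88 L ÷ 1000 = 10.071 g
gellan gum: 10.5 g/L × 1.88 L = 19.740 g

thiamine hydrochloride 36.462 mg; MOPS 10.071 g; gellan gum 19.740 g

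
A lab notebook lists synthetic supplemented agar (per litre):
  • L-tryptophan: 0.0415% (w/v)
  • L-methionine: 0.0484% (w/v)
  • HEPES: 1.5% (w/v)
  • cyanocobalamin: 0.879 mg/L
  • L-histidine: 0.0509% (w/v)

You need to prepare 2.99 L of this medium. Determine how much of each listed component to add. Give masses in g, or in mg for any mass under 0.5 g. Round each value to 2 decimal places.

Scale factor relative to 1 L: 2.99.
L-tryptophan: 0.0415 g per 100 mL × 2990 mL ÷ 100 = 1.24 g
L-methionine: 0.0484 g per 100 mL × 2990 mL ÷ 100 = 1.45 g
HEPES: 1.5% w/v = 15 g/L → 15 × 2.99 L = 44.85 g
cyanocobalamin: 0.879 mg/L × 2.99 L = 2.63 mg
L-histidine: 0.0509% w/v = 0.509 g/L → 0.509 × 2.99 L = 1.52 g

L-tryptophan 1.24 g; L-methionine 1.45 g; HEPES 44.85 g; cyanocobalamin 2.63 mg; L-histidine 1.52 g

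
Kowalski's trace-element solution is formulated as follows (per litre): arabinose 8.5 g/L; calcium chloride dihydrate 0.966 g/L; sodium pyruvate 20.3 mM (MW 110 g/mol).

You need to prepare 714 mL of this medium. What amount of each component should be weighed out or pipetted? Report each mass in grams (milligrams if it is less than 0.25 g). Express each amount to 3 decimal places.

Target volume = 714 mL = 0.714 L.
arabinose: 8.5 g/L × 0.714 L = 6.069 g
calcium chloride dihydrate: 0.966 g/L × 0.714 L = 0.690 g
sodium pyruvate: 20.3 mmol/L × 110 g/mol × 0.714 L ÷ 1000 = 1.594 g

arabinose 6.069 g; calcium chloride dihydrate 0.690 g; sodium pyruvate 1.594 g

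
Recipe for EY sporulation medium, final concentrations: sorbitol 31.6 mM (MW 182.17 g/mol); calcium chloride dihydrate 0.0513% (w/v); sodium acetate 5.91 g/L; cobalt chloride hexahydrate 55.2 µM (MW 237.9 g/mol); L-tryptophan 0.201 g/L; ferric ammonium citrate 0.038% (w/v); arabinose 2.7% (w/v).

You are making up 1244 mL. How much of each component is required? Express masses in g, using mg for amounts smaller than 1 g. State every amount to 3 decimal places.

Target volume = 1244 mL = 1.244 L.
sorbitol: 31.6 mmol/L × 182.17 g/mol × 1.244 L ÷ 1000 = 7.161 g
calcium chloride dihydrate: 0.0513% w/v = 0.513 g/L → 0.513 × 1.244 L = 0.638172 g = 638.172 mg
sodium acetate: 5.91 g/L × 1.244 L = 7.352 g
cobalt chloride hexahydrate: 55.2 µmol/L × 237.9 g/mol × 1.244 L ÷ 1000 = 16.336 mg
L-tryptophan: 0.201 g/L × 1.244 L = 0.250044 g = 250.044 mg
ferric ammonium citrate: 0.038% w/v = 0.38 g/L → 0.38 × 1.244 L = 0.47272 g = 472.720 mg
arabinose: 2.7% w/v = 27 g/L → 27 × 1.244 L = 33.588 g

sorbitol 7.161 g; calcium chloride dihydrate 638.172 mg; sodium acetate 7.352 g; cobalt chloride hexahydrate 16.336 mg; L-tryptophan 250.044 mg; ferric ammonium citrate 472.720 mg; arabinose 33.588 g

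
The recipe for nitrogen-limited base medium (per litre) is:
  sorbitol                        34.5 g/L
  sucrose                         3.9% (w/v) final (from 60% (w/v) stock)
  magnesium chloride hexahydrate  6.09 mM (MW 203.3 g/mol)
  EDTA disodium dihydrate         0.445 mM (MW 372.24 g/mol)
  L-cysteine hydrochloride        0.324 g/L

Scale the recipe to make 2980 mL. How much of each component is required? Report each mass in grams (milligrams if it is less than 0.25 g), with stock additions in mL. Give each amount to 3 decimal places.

Working volume: 2980 mL = 2.98 L.
sorbitol: 34.5 g/L × 2.98 L = 102.810 g
sucrose: C1V1 = C2V2 → 3.9% ÷ 60% × 2980 mL = 193.700 mL
magnesium chloride hexahydrate: 6.09 mmol/L × 203.3 g/mol × 2.98 L ÷ 1000 = 3.690 g
EDTA disodium dihydrate: 0.445 mmol/L × 372.24 g/mol × 2.98 L ÷ 1000 = 0.494 g
L-cysteine hydrochloride: 0.324 g/L × 2.98 L = 0.966 g

sorbitol 102.810 g; sucrose 193.700 mL; magnesium chloride hexahydrate 3.690 g; EDTA disodium dihydrate 0.494 g; L-cysteine hydrochloride 0.966 g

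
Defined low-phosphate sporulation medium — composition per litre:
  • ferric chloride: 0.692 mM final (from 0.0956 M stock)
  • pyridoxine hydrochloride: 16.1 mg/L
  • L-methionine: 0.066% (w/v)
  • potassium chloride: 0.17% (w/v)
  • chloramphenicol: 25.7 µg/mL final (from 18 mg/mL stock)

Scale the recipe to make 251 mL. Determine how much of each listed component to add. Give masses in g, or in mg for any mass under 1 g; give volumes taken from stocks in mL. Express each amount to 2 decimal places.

Target volume = 251 mL = 0.251 L.
ferric chloride: V = C2·V2/C1 = 0.692 mM × 251 mL ÷ 95.6 mM = 1.82 mL
pyridoxine hydrochloride: 16.1 mg/L × 0.251 L = 4.04 mg
L-methionine: 0.066% w/v = 0.66 g/L → 0.66 × 0.251 L = 0.16566 g = 165.66 mg
potassium chloride: 0.17% w/v = 1.7 g/L → 1.7 × 0.251 L = 0.4267 g = 426.70 mg
chloramphenicol: V = C2·V2/C1 = 25.7 µg/mL × 251 mL ÷ 18000 µg/mL = 0.36 mL

ferric chloride 1.82 mL; pyridoxine hydrochloride 4.04 mg; L-methionine 165.66 mg; potassium chloride 426.70 mg; chloramphenicol 0.36 mL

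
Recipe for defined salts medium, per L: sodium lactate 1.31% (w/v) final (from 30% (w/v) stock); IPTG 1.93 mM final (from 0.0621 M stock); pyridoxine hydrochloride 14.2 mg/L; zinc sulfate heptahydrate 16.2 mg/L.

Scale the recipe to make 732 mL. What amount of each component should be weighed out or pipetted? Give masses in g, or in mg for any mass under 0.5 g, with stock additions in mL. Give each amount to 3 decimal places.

Scale factor relative to 1 L: 0.732.
sodium lactate: V = C2·V2/C1 = 1.31% ÷ 30% × 732 mL = 31.964 mL
IPTG: V = C2·V2/C1 = 1.93 mM × 732 mL ÷ 62.1 mM = 22.750 mL
pyridoxine hydrochloride: 14.2 mg/L × 0.732 L = 10.394 mg
zinc sulfate heptahydrate: 16.2 mg/L × 0.732 L = 11.858 mg

sodium lactate 31.964 mL; IPTG 22.750 mL; pyridoxine hydrochloride 10.394 mg; zinc sulfate heptahydrate 11.858 mg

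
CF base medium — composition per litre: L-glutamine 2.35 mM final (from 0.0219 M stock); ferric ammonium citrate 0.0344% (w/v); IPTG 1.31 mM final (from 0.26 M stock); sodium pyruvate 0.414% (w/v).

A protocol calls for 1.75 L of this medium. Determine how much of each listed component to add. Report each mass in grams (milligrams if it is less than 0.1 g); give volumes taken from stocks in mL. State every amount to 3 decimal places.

L-glutamine 187.785 mL; ferric ammonium citrate 0.602 g; IPTG 8.817 mL; sodium pyruvate 7.245 g

Working volume: 1.75 L.
L-glutamine: C1V1 = C2V2 → 2.35 mM × 1750 mL ÷ 21.9 mM = 187.785 mL
ferric ammonium citrate: 0.0344% w/v = 0.344 g/L → 0.344 × 1.75 L = 0.602 g
IPTG: V = C2·V2/C1 = 1.31 mM × 1750 mL ÷ 260 mM = 8.817 mL
sodium pyruvate: 0.414 g per 100 mL × 1750 mL ÷ 100 = 7.245 g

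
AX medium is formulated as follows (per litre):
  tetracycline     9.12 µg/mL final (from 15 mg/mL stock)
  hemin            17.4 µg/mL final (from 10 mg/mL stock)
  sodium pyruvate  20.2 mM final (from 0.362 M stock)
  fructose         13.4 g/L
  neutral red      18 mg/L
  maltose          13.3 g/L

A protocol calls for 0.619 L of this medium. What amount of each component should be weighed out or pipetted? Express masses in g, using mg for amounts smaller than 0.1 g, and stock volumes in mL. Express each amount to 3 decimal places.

Scale factor relative to 1 L: 0.619.
tetracycline: C1V1 = C2V2 → 9.12 µg/mL × 619 mL ÷ 15000 µg/mL = 0.376 mL
hemin: dilute stock: 17.4 µg/mL × 619 mL ÷ 10000 µg/mL = 1.077 mL
sodium pyruvate: V = C2·V2/C1 = 20.2 mM × 619 mL ÷ 362 mM = 34.541 mL
fructose: 13.4 g/L × 0.619 L = 8.295 g
neutral red: 18 mg/L × 0.619 L = 11.142 mg
maltose: 13.3 g/L × 0.619 L = 8.233 g

tetracycline 0.376 mL; hemin 1.077 mL; sodium pyruvate 34.541 mL; fructose 8.295 g; neutral red 11.142 mg; maltose 8.233 g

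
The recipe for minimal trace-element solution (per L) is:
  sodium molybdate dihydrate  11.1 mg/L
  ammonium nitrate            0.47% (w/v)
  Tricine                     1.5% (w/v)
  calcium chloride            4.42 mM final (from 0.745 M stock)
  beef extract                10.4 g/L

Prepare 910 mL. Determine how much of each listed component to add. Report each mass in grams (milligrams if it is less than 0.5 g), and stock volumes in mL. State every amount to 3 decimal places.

sodium molybdate dihydrate 10.101 mg; ammonium nitrate 4.277 g; Tricine 13.650 g; calcium chloride 5.399 mL; beef extract 9.464 g

Working volume: 910 mL = 0.91 L.
sodium molybdate dihydrate: 11.1 mg/L × 0.91 L = 10.101 mg
ammonium nitrate: 0.47% w/v = 4.7 g/L → 4.7 × 0.91 L = 4.277 g
Tricine: 1.5 g per 100 mL × 910 mL ÷ 100 = 13.650 g
calcium chloride: dilute stock: 4.42 mM × 910 mL ÷ 745 mM = 5.399 mL
beef extract: 10.4 g/L × 0.91 L = 9.464 g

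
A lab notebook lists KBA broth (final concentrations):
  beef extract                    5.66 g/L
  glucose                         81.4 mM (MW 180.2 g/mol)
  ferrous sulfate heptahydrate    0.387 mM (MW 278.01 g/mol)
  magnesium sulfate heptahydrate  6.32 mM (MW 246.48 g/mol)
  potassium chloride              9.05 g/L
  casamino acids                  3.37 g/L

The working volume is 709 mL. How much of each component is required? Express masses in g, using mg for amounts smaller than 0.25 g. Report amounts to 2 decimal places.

Target volume = 709 mL = 0.709 L.
beef extract: 5.66 g/L × 0.709 L = 4.01 g
glucose: 81.4 mmol/L × 180.2 g/mol × 0.709 L ÷ 1000 = 10.40 g
ferrous sulfate heptahydrate: 0.387 mmol/L × 278.01 mg/mmol × 0.709 L = 76.28 mg
magnesium sulfate heptahydrate: 6.32 mmol/L × 246.48 g/mol × 0.709 L ÷ 1000 = 1.10 g
potassium chloride: 9.05 g/L × 0.709 L = 6.42 g
casamino acids: 3.37 g/L × 0.709 L = 2.39 g

beef extract 4.01 g; glucose 10.40 g; ferrous sulfate heptahydrate 76.28 mg; magnesium sulfate heptahydrate 1.10 g; potassium chloride 6.42 g; casamino acids 2.39 g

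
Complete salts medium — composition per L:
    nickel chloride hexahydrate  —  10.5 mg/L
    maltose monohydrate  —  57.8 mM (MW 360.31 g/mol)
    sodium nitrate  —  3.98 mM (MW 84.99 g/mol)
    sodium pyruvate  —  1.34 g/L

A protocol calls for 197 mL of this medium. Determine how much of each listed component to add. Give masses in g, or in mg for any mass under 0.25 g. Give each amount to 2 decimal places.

Working volume: 197 mL = 0.197 L.
nickel chloride hexahydrate: 10.5 mg/L × 0.197 L = 2.07 mg
maltose monohydrate: 57.8 mmol/L × 360.31 g/mol × 0.197 L ÷ 1000 = 4.10 g
sodium nitrate: 3.98 mmol/L × 84.99 mg/mmol × 0.197 L = 66.64 mg
sodium pyruvate: 1.34 g/L × 0.197 L = 0.26 g

nickel chloride hexahydrate 2.07 mg; maltose monohydrate 4.10 g; sodium nitrate 66.64 mg; sodium pyruvate 0.26 g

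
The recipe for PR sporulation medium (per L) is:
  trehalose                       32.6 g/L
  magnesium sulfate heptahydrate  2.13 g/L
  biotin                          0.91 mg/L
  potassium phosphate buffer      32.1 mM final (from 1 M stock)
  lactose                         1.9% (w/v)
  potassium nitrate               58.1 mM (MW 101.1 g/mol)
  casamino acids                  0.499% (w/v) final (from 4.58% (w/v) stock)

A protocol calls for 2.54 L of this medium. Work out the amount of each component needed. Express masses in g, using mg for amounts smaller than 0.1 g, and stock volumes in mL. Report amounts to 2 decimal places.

Scale factor relative to 1 L: 2.54.
trehalose: 32.6 g/L × 2.54 L = 82.80 g
magnesium sulfate heptahydrate: 2.13 g/L × 2.54 L = 5.41 g
biotin: 0.91 mg/L × 2.54 L = 2.31 mg
potassium phosphate buffer: V = C2·V2/C1 = 32.1 mM × 2540 mL ÷ 1000 mM = 81.53 mL
lactose: 1.9 g per 100 mL × 2540 mL ÷ 100 = 48.26 g
potassium nitrate: 58.1 mmol/L × 101.1 g/mol × 2.54 L ÷ 1000 = 14.92 g
casamino acids: C1V1 = C2V2 → 0.499% ÷ 4.58% × 2540 mL = 276.74 mL

trehalose 82.80 g; magnesium sulfate heptahydrate 5.41 g; biotin 2.31 mg; potassium phosphate buffer 81.53 mL; lactose 48.26 g; potassium nitrate 14.92 g; casamino acids 276.74 mL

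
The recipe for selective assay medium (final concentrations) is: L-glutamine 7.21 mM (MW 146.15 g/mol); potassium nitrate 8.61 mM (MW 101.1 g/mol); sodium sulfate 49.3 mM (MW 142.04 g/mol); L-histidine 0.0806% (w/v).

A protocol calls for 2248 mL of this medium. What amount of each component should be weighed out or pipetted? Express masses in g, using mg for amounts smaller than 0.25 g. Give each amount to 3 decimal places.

Scale factor relative to 1 L: 2.248.
L-glutamine: 7.21 mmol/L × 146.15 g/mol × 2.248 L ÷ 1000 = 2.369 g
potassium nitrate: 8.61 mmol/L × 101.1 g/mol × 2.248 L ÷ 1000 = 1.957 g
sodium sulfate: 49.3 mmol/L × 142.04 g/mol × 2.248 L ÷ 1000 = 15.742 g
L-histidine: 0.0806 g per 100 mL × 2248 mL ÷ 100 = 1.812 g

L-glutamine 2.369 g; potassium nitrate 1.957 g; sodium sulfate 15.742 g; L-histidine 1.812 g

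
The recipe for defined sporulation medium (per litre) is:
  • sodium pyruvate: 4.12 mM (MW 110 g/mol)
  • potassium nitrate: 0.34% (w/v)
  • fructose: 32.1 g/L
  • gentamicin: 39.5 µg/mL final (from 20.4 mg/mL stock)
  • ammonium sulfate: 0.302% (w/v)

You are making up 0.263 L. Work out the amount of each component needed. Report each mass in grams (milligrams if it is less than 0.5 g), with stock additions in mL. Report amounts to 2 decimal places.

Scale factor relative to 1 L: 0.263.
sodium pyruvate: 4.12 mmol/L × 110 mg/mmol × 0.263 L = 119.19 mg
potassium nitrate: 0.34% w/v = 3.4 g/L → 3.4 × 0.263 L = 0.89 g
fructose: 32.1 g/L × 0.263 L = 8.44 g
gentamicin: C1V1 = C2V2 → 39.5 µg/mL × 263 mL ÷ 20400 µg/mL = 0.51 mL
ammonium sulfate: 0.302% w/v = 3.02 g/L → 3.02 × 0.263 L = 0.79 g

sodium pyruvate 119.19 mg; potassium nitrate 0.89 g; fructose 8.44 g; gentamicin 0.51 mL; ammonium sulfate 0.79 g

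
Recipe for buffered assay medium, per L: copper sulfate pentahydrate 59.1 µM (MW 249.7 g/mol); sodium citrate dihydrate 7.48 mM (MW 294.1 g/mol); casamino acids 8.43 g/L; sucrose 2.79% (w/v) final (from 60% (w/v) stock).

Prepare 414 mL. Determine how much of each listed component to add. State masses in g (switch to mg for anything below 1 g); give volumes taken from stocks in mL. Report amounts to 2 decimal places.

Scale factor relative to 1 L: 0.414.
copper sulfate pentahydrate: 59.1 µmol/L × 249.7 g/mol × 0.414 L ÷ 1000 = 6.11 mg
sodium citrate dihydrate: 7.48 mmol/L × 294.1 mg/mmol × 0.414 L = 910.75 mg
casamino acids: 8.43 g/L × 0.414 L = 3.49 g
sucrose: dilute stock: 2.79% ÷ 60% × 414 mL = 19.25 mL

copper sulfate pentahydrate 6.11 mg; sodium citrate dihydrate 910.75 mg; casamino acids 3.49 g; sucrose 19.25 mL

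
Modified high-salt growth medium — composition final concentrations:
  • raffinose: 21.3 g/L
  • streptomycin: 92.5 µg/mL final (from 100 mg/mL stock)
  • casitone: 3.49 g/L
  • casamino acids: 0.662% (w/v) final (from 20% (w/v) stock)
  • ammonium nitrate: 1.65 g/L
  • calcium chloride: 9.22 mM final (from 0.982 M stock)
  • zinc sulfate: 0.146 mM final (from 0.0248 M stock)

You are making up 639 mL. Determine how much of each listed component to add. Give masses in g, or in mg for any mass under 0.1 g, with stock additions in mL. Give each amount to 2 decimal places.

raffinose 13.61 g; streptomycin 0.59 mL; casitone 2.23 g; casamino acids 21.15 mL; ammonium nitrate 1.05 g; calcium chloride 6.00 mL; zinc sulfate 3.76 mL

Scale factor relative to 1 L: 0.639.
raffinose: 21.3 g/L × 0.639 L = 13.61 g
streptomycin: C1V1 = C2V2 → 92.5 µg/mL × 639 mL ÷ 100000 µg/mL = 0.59 mL
casitone: 3.49 g/L × 0.639 L = 2.23 g
casamino acids: V = C2·V2/C1 = 0.662% ÷ 20% × 639 mL = 21.15 mL
ammonium nitrate: 1.65 g/L × 0.639 L = 1.05 g
calcium chloride: V = C2·V2/C1 = 9.22 mM × 639 mL ÷ 982 mM = 6.00 mL
zinc sulfate: C1V1 = C2V2 → 0.146 mM × 639 mL ÷ 24.8 mM = 3.76 mL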